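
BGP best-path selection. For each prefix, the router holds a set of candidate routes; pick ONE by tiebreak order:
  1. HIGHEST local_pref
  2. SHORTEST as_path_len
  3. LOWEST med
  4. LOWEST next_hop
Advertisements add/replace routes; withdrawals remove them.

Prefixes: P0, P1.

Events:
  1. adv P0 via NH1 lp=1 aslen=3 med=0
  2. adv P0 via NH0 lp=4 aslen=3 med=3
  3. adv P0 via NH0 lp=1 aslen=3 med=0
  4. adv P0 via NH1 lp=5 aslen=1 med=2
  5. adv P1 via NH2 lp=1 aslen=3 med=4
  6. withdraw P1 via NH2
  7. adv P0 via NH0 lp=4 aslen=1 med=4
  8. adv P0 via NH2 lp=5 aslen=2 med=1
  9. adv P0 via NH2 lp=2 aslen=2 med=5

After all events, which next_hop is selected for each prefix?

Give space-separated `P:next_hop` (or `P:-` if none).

Answer: P0:NH1 P1:-

Derivation:
Op 1: best P0=NH1 P1=-
Op 2: best P0=NH0 P1=-
Op 3: best P0=NH0 P1=-
Op 4: best P0=NH1 P1=-
Op 5: best P0=NH1 P1=NH2
Op 6: best P0=NH1 P1=-
Op 7: best P0=NH1 P1=-
Op 8: best P0=NH1 P1=-
Op 9: best P0=NH1 P1=-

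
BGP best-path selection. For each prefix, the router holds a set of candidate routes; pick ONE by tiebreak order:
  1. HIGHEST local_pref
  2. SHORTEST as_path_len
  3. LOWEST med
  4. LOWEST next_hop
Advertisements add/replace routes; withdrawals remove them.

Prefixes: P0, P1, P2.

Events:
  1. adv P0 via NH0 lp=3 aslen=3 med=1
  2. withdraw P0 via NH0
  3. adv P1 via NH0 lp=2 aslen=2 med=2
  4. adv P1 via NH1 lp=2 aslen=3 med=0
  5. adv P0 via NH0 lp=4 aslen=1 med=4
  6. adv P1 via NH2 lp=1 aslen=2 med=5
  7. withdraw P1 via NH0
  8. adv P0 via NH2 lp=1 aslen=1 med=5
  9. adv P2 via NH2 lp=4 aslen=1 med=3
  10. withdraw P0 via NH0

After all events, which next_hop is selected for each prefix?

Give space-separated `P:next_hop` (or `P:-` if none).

Answer: P0:NH2 P1:NH1 P2:NH2

Derivation:
Op 1: best P0=NH0 P1=- P2=-
Op 2: best P0=- P1=- P2=-
Op 3: best P0=- P1=NH0 P2=-
Op 4: best P0=- P1=NH0 P2=-
Op 5: best P0=NH0 P1=NH0 P2=-
Op 6: best P0=NH0 P1=NH0 P2=-
Op 7: best P0=NH0 P1=NH1 P2=-
Op 8: best P0=NH0 P1=NH1 P2=-
Op 9: best P0=NH0 P1=NH1 P2=NH2
Op 10: best P0=NH2 P1=NH1 P2=NH2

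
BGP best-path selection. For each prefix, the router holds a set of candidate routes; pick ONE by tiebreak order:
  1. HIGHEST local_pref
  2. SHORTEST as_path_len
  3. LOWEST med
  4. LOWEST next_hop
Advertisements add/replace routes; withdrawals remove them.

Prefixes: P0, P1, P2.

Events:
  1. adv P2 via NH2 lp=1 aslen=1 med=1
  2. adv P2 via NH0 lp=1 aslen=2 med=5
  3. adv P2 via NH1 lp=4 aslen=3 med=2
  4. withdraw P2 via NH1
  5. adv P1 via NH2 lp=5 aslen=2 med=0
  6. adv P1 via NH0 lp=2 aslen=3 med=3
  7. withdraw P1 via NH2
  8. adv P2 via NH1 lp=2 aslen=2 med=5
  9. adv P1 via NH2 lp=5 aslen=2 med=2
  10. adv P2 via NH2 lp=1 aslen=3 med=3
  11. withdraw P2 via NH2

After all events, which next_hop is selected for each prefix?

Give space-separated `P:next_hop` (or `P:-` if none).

Op 1: best P0=- P1=- P2=NH2
Op 2: best P0=- P1=- P2=NH2
Op 3: best P0=- P1=- P2=NH1
Op 4: best P0=- P1=- P2=NH2
Op 5: best P0=- P1=NH2 P2=NH2
Op 6: best P0=- P1=NH2 P2=NH2
Op 7: best P0=- P1=NH0 P2=NH2
Op 8: best P0=- P1=NH0 P2=NH1
Op 9: best P0=- P1=NH2 P2=NH1
Op 10: best P0=- P1=NH2 P2=NH1
Op 11: best P0=- P1=NH2 P2=NH1

Answer: P0:- P1:NH2 P2:NH1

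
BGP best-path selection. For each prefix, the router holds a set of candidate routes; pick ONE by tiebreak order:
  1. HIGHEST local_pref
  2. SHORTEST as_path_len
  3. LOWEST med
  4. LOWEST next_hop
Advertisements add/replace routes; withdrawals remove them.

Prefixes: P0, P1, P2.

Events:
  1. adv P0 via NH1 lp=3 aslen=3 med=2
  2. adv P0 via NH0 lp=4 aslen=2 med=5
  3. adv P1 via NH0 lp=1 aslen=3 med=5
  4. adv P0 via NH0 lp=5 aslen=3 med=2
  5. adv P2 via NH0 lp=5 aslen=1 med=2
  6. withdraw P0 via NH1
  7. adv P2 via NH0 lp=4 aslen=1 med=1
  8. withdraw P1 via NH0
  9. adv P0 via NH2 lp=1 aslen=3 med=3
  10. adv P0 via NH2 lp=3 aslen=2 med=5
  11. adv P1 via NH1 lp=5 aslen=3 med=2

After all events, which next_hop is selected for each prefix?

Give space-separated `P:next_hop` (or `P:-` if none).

Op 1: best P0=NH1 P1=- P2=-
Op 2: best P0=NH0 P1=- P2=-
Op 3: best P0=NH0 P1=NH0 P2=-
Op 4: best P0=NH0 P1=NH0 P2=-
Op 5: best P0=NH0 P1=NH0 P2=NH0
Op 6: best P0=NH0 P1=NH0 P2=NH0
Op 7: best P0=NH0 P1=NH0 P2=NH0
Op 8: best P0=NH0 P1=- P2=NH0
Op 9: best P0=NH0 P1=- P2=NH0
Op 10: best P0=NH0 P1=- P2=NH0
Op 11: best P0=NH0 P1=NH1 P2=NH0

Answer: P0:NH0 P1:NH1 P2:NH0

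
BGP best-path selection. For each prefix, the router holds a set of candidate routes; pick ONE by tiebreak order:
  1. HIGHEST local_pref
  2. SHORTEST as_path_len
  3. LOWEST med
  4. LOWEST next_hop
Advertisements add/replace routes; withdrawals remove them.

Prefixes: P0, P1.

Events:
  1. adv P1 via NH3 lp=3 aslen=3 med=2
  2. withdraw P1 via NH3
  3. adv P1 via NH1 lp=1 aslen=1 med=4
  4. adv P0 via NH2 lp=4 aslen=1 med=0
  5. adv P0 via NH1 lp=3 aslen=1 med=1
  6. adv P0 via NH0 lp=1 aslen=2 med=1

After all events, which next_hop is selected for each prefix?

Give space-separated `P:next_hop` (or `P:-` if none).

Op 1: best P0=- P1=NH3
Op 2: best P0=- P1=-
Op 3: best P0=- P1=NH1
Op 4: best P0=NH2 P1=NH1
Op 5: best P0=NH2 P1=NH1
Op 6: best P0=NH2 P1=NH1

Answer: P0:NH2 P1:NH1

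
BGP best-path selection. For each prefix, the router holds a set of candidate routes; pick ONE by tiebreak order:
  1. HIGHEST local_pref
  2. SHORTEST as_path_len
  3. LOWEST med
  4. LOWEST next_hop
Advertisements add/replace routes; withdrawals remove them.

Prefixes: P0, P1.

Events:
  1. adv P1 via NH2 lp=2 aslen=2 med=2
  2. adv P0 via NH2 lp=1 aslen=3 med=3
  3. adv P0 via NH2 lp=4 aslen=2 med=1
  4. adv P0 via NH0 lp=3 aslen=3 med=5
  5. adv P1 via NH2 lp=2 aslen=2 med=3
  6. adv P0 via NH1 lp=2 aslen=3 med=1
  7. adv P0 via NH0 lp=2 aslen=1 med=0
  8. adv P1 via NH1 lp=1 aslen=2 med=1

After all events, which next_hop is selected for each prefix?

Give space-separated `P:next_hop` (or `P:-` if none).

Op 1: best P0=- P1=NH2
Op 2: best P0=NH2 P1=NH2
Op 3: best P0=NH2 P1=NH2
Op 4: best P0=NH2 P1=NH2
Op 5: best P0=NH2 P1=NH2
Op 6: best P0=NH2 P1=NH2
Op 7: best P0=NH2 P1=NH2
Op 8: best P0=NH2 P1=NH2

Answer: P0:NH2 P1:NH2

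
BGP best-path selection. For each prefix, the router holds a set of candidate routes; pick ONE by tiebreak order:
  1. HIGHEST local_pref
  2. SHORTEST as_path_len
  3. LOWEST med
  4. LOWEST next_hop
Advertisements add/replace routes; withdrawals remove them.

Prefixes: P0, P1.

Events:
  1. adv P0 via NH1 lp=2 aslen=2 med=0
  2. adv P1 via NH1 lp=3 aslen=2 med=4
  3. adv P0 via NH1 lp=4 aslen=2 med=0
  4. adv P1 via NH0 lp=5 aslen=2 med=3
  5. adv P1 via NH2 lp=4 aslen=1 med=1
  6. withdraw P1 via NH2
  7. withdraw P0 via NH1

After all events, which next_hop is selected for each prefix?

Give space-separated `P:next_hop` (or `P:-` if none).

Op 1: best P0=NH1 P1=-
Op 2: best P0=NH1 P1=NH1
Op 3: best P0=NH1 P1=NH1
Op 4: best P0=NH1 P1=NH0
Op 5: best P0=NH1 P1=NH0
Op 6: best P0=NH1 P1=NH0
Op 7: best P0=- P1=NH0

Answer: P0:- P1:NH0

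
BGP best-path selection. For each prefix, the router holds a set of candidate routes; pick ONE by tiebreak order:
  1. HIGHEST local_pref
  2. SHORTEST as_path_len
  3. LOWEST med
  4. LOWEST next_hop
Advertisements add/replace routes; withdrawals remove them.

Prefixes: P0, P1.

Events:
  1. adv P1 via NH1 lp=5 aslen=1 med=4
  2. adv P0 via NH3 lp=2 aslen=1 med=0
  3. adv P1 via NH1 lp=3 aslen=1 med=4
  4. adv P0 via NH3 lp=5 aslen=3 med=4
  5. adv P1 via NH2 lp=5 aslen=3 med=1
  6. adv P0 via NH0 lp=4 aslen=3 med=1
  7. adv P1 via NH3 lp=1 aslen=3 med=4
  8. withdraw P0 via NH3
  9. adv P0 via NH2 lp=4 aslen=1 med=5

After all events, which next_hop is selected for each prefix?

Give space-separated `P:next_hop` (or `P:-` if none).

Op 1: best P0=- P1=NH1
Op 2: best P0=NH3 P1=NH1
Op 3: best P0=NH3 P1=NH1
Op 4: best P0=NH3 P1=NH1
Op 5: best P0=NH3 P1=NH2
Op 6: best P0=NH3 P1=NH2
Op 7: best P0=NH3 P1=NH2
Op 8: best P0=NH0 P1=NH2
Op 9: best P0=NH2 P1=NH2

Answer: P0:NH2 P1:NH2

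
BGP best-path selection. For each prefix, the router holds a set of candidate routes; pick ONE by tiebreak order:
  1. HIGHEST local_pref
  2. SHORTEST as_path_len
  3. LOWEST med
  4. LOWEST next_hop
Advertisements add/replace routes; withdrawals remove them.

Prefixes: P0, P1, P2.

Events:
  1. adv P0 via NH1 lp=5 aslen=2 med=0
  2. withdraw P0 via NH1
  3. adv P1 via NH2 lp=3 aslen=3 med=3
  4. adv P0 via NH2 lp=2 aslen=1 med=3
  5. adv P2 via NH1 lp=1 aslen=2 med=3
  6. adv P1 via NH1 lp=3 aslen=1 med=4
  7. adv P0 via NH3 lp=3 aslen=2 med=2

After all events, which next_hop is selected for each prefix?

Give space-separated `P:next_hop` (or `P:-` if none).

Op 1: best P0=NH1 P1=- P2=-
Op 2: best P0=- P1=- P2=-
Op 3: best P0=- P1=NH2 P2=-
Op 4: best P0=NH2 P1=NH2 P2=-
Op 5: best P0=NH2 P1=NH2 P2=NH1
Op 6: best P0=NH2 P1=NH1 P2=NH1
Op 7: best P0=NH3 P1=NH1 P2=NH1

Answer: P0:NH3 P1:NH1 P2:NH1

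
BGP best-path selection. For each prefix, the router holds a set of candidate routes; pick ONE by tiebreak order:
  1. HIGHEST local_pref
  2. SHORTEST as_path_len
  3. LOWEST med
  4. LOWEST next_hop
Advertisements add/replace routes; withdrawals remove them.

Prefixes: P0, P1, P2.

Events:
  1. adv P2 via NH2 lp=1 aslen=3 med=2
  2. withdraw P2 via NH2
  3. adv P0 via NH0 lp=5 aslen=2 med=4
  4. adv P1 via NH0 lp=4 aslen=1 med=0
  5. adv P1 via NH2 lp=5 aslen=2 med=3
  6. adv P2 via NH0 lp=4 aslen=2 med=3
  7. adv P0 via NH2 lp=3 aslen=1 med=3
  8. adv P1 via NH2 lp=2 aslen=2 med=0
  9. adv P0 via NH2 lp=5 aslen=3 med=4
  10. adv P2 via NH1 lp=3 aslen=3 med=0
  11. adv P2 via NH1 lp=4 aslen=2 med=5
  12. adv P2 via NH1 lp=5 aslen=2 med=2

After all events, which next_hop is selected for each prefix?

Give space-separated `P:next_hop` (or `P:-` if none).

Op 1: best P0=- P1=- P2=NH2
Op 2: best P0=- P1=- P2=-
Op 3: best P0=NH0 P1=- P2=-
Op 4: best P0=NH0 P1=NH0 P2=-
Op 5: best P0=NH0 P1=NH2 P2=-
Op 6: best P0=NH0 P1=NH2 P2=NH0
Op 7: best P0=NH0 P1=NH2 P2=NH0
Op 8: best P0=NH0 P1=NH0 P2=NH0
Op 9: best P0=NH0 P1=NH0 P2=NH0
Op 10: best P0=NH0 P1=NH0 P2=NH0
Op 11: best P0=NH0 P1=NH0 P2=NH0
Op 12: best P0=NH0 P1=NH0 P2=NH1

Answer: P0:NH0 P1:NH0 P2:NH1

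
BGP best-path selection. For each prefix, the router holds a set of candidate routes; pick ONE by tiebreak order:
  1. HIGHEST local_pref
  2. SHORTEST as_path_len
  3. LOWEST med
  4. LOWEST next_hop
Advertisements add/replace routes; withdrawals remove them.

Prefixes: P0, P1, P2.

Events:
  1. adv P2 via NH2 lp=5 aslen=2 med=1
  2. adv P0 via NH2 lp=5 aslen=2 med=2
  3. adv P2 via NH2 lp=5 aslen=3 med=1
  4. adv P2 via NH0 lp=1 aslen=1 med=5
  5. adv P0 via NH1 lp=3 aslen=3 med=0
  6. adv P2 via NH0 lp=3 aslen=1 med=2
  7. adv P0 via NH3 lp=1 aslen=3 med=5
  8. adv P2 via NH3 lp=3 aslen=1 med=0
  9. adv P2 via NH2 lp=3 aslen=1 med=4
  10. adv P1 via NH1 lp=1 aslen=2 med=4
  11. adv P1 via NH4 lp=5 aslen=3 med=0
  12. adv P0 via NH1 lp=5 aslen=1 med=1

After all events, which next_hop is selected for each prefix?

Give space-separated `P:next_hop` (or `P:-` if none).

Op 1: best P0=- P1=- P2=NH2
Op 2: best P0=NH2 P1=- P2=NH2
Op 3: best P0=NH2 P1=- P2=NH2
Op 4: best P0=NH2 P1=- P2=NH2
Op 5: best P0=NH2 P1=- P2=NH2
Op 6: best P0=NH2 P1=- P2=NH2
Op 7: best P0=NH2 P1=- P2=NH2
Op 8: best P0=NH2 P1=- P2=NH2
Op 9: best P0=NH2 P1=- P2=NH3
Op 10: best P0=NH2 P1=NH1 P2=NH3
Op 11: best P0=NH2 P1=NH4 P2=NH3
Op 12: best P0=NH1 P1=NH4 P2=NH3

Answer: P0:NH1 P1:NH4 P2:NH3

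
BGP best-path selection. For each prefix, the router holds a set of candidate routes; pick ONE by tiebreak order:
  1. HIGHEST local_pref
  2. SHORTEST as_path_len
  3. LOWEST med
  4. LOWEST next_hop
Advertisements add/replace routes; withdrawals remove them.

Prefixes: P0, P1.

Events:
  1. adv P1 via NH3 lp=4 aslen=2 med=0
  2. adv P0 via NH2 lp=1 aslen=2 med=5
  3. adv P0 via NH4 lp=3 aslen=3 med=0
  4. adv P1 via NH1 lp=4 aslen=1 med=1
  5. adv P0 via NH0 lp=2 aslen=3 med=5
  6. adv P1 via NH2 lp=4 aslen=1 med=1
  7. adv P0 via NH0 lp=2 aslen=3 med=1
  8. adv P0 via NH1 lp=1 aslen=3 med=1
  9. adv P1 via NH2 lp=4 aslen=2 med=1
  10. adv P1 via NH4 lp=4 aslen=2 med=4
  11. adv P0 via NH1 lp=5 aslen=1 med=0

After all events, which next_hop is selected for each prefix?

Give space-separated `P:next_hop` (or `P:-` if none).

Op 1: best P0=- P1=NH3
Op 2: best P0=NH2 P1=NH3
Op 3: best P0=NH4 P1=NH3
Op 4: best P0=NH4 P1=NH1
Op 5: best P0=NH4 P1=NH1
Op 6: best P0=NH4 P1=NH1
Op 7: best P0=NH4 P1=NH1
Op 8: best P0=NH4 P1=NH1
Op 9: best P0=NH4 P1=NH1
Op 10: best P0=NH4 P1=NH1
Op 11: best P0=NH1 P1=NH1

Answer: P0:NH1 P1:NH1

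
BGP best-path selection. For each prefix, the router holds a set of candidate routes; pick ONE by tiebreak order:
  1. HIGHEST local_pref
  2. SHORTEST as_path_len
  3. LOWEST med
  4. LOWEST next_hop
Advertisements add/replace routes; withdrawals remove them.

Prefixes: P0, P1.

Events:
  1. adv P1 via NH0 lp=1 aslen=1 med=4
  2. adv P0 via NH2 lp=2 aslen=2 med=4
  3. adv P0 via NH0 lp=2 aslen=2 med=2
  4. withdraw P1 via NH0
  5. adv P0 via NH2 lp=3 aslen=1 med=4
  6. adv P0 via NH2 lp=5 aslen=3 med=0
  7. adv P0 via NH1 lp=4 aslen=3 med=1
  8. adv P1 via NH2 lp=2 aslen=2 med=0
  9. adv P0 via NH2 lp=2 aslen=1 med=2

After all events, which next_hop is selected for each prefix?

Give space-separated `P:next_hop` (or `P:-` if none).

Op 1: best P0=- P1=NH0
Op 2: best P0=NH2 P1=NH0
Op 3: best P0=NH0 P1=NH0
Op 4: best P0=NH0 P1=-
Op 5: best P0=NH2 P1=-
Op 6: best P0=NH2 P1=-
Op 7: best P0=NH2 P1=-
Op 8: best P0=NH2 P1=NH2
Op 9: best P0=NH1 P1=NH2

Answer: P0:NH1 P1:NH2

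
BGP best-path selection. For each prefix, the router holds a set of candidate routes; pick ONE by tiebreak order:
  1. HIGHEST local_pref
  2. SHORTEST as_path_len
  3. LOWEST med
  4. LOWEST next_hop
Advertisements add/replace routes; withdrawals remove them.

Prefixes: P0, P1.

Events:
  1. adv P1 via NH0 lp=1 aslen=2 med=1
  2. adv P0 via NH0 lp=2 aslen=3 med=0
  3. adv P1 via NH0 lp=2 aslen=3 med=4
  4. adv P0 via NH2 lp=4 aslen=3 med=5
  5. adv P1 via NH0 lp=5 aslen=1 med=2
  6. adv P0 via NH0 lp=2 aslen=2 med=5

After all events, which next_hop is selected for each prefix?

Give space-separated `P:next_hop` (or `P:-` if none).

Answer: P0:NH2 P1:NH0

Derivation:
Op 1: best P0=- P1=NH0
Op 2: best P0=NH0 P1=NH0
Op 3: best P0=NH0 P1=NH0
Op 4: best P0=NH2 P1=NH0
Op 5: best P0=NH2 P1=NH0
Op 6: best P0=NH2 P1=NH0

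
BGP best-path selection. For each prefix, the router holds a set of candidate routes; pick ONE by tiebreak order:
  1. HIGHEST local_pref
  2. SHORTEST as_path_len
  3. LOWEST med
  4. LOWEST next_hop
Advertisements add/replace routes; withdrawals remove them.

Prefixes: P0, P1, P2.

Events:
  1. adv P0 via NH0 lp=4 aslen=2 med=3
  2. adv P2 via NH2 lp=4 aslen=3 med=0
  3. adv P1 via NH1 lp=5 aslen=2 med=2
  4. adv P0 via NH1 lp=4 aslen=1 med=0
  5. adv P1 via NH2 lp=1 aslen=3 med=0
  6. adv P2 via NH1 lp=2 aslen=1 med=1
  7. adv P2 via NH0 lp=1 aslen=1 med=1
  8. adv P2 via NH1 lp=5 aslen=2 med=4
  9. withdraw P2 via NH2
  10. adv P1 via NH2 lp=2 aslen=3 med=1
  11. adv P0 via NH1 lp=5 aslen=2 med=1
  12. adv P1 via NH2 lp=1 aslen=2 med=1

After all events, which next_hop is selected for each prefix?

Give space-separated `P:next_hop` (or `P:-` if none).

Op 1: best P0=NH0 P1=- P2=-
Op 2: best P0=NH0 P1=- P2=NH2
Op 3: best P0=NH0 P1=NH1 P2=NH2
Op 4: best P0=NH1 P1=NH1 P2=NH2
Op 5: best P0=NH1 P1=NH1 P2=NH2
Op 6: best P0=NH1 P1=NH1 P2=NH2
Op 7: best P0=NH1 P1=NH1 P2=NH2
Op 8: best P0=NH1 P1=NH1 P2=NH1
Op 9: best P0=NH1 P1=NH1 P2=NH1
Op 10: best P0=NH1 P1=NH1 P2=NH1
Op 11: best P0=NH1 P1=NH1 P2=NH1
Op 12: best P0=NH1 P1=NH1 P2=NH1

Answer: P0:NH1 P1:NH1 P2:NH1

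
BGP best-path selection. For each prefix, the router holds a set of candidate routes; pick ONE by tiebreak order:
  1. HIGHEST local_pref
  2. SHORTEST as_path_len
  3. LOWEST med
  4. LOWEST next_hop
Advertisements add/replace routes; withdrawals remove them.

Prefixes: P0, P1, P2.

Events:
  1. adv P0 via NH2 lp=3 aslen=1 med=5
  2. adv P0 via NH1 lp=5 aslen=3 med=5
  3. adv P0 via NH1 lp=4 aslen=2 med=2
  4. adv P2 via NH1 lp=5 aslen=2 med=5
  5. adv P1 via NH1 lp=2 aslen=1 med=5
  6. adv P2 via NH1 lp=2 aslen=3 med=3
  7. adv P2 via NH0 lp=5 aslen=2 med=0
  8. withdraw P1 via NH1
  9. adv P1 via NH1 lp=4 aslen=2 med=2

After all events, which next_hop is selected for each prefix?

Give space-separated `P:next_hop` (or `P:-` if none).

Op 1: best P0=NH2 P1=- P2=-
Op 2: best P0=NH1 P1=- P2=-
Op 3: best P0=NH1 P1=- P2=-
Op 4: best P0=NH1 P1=- P2=NH1
Op 5: best P0=NH1 P1=NH1 P2=NH1
Op 6: best P0=NH1 P1=NH1 P2=NH1
Op 7: best P0=NH1 P1=NH1 P2=NH0
Op 8: best P0=NH1 P1=- P2=NH0
Op 9: best P0=NH1 P1=NH1 P2=NH0

Answer: P0:NH1 P1:NH1 P2:NH0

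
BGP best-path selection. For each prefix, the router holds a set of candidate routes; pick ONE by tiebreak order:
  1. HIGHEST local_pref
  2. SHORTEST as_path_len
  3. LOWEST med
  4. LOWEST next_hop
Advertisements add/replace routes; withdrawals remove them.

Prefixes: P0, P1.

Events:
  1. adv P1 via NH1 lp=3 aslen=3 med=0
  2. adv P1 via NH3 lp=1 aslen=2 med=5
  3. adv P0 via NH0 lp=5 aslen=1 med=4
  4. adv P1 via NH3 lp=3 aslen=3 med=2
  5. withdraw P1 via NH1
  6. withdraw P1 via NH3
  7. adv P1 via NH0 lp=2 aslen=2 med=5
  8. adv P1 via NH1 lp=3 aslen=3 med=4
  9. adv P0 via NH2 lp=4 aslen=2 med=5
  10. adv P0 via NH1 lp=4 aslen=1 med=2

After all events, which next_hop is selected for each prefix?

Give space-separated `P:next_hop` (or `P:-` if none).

Answer: P0:NH0 P1:NH1

Derivation:
Op 1: best P0=- P1=NH1
Op 2: best P0=- P1=NH1
Op 3: best P0=NH0 P1=NH1
Op 4: best P0=NH0 P1=NH1
Op 5: best P0=NH0 P1=NH3
Op 6: best P0=NH0 P1=-
Op 7: best P0=NH0 P1=NH0
Op 8: best P0=NH0 P1=NH1
Op 9: best P0=NH0 P1=NH1
Op 10: best P0=NH0 P1=NH1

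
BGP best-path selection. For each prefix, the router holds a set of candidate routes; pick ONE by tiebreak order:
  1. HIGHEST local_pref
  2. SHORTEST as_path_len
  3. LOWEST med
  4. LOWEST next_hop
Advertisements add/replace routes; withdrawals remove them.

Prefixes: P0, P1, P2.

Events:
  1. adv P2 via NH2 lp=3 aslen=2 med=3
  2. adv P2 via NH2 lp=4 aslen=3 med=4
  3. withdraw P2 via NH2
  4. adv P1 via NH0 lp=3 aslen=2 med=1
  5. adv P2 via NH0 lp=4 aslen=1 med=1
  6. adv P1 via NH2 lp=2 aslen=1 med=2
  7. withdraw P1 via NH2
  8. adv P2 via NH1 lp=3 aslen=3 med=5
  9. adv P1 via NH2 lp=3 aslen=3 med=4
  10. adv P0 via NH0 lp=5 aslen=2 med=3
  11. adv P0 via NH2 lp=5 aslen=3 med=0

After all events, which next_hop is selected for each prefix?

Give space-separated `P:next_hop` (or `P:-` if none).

Op 1: best P0=- P1=- P2=NH2
Op 2: best P0=- P1=- P2=NH2
Op 3: best P0=- P1=- P2=-
Op 4: best P0=- P1=NH0 P2=-
Op 5: best P0=- P1=NH0 P2=NH0
Op 6: best P0=- P1=NH0 P2=NH0
Op 7: best P0=- P1=NH0 P2=NH0
Op 8: best P0=- P1=NH0 P2=NH0
Op 9: best P0=- P1=NH0 P2=NH0
Op 10: best P0=NH0 P1=NH0 P2=NH0
Op 11: best P0=NH0 P1=NH0 P2=NH0

Answer: P0:NH0 P1:NH0 P2:NH0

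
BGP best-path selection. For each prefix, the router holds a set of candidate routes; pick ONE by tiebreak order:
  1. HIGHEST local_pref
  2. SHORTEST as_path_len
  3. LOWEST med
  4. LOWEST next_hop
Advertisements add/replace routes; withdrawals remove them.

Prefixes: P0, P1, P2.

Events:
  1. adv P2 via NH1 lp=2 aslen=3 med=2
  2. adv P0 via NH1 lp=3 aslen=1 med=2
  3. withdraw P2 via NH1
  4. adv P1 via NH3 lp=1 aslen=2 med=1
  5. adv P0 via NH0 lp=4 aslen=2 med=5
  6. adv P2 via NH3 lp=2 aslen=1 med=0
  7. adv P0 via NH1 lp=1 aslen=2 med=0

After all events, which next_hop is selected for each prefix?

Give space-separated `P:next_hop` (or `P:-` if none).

Answer: P0:NH0 P1:NH3 P2:NH3

Derivation:
Op 1: best P0=- P1=- P2=NH1
Op 2: best P0=NH1 P1=- P2=NH1
Op 3: best P0=NH1 P1=- P2=-
Op 4: best P0=NH1 P1=NH3 P2=-
Op 5: best P0=NH0 P1=NH3 P2=-
Op 6: best P0=NH0 P1=NH3 P2=NH3
Op 7: best P0=NH0 P1=NH3 P2=NH3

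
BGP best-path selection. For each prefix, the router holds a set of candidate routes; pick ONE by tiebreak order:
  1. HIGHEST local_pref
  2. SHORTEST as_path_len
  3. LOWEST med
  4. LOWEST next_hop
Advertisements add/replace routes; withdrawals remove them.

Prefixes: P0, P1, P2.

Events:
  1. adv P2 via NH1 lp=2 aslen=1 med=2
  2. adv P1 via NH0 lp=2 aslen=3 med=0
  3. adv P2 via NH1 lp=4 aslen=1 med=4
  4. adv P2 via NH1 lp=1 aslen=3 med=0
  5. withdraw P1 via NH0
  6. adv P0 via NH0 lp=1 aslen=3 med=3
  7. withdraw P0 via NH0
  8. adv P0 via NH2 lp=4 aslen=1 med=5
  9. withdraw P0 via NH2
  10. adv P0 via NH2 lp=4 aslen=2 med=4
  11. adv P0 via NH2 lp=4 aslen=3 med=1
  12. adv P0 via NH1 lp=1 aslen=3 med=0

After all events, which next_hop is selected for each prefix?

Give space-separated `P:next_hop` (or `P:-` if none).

Answer: P0:NH2 P1:- P2:NH1

Derivation:
Op 1: best P0=- P1=- P2=NH1
Op 2: best P0=- P1=NH0 P2=NH1
Op 3: best P0=- P1=NH0 P2=NH1
Op 4: best P0=- P1=NH0 P2=NH1
Op 5: best P0=- P1=- P2=NH1
Op 6: best P0=NH0 P1=- P2=NH1
Op 7: best P0=- P1=- P2=NH1
Op 8: best P0=NH2 P1=- P2=NH1
Op 9: best P0=- P1=- P2=NH1
Op 10: best P0=NH2 P1=- P2=NH1
Op 11: best P0=NH2 P1=- P2=NH1
Op 12: best P0=NH2 P1=- P2=NH1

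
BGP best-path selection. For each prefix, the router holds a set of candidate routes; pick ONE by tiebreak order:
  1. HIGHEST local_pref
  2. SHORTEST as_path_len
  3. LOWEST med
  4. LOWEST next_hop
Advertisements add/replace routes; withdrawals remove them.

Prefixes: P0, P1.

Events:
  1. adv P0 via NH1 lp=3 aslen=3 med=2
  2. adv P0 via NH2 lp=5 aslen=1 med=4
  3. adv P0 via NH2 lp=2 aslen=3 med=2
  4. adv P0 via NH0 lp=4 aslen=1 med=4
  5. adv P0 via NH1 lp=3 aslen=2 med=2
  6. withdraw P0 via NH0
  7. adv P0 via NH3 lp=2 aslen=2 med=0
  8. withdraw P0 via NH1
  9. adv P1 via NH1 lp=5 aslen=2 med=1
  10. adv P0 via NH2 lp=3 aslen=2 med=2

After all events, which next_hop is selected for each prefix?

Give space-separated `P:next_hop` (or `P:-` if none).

Answer: P0:NH2 P1:NH1

Derivation:
Op 1: best P0=NH1 P1=-
Op 2: best P0=NH2 P1=-
Op 3: best P0=NH1 P1=-
Op 4: best P0=NH0 P1=-
Op 5: best P0=NH0 P1=-
Op 6: best P0=NH1 P1=-
Op 7: best P0=NH1 P1=-
Op 8: best P0=NH3 P1=-
Op 9: best P0=NH3 P1=NH1
Op 10: best P0=NH2 P1=NH1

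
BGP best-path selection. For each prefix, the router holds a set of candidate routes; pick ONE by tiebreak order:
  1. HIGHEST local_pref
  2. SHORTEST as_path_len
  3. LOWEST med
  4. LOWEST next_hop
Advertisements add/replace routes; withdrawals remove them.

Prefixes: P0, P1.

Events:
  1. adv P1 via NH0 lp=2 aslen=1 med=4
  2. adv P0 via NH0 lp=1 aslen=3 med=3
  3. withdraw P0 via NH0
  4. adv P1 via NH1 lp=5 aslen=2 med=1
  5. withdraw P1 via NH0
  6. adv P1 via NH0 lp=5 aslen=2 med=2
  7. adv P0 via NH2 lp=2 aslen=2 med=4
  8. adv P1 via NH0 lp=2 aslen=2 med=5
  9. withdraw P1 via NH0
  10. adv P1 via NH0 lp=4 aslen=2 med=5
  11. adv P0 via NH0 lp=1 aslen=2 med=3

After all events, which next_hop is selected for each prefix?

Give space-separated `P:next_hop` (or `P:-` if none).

Answer: P0:NH2 P1:NH1

Derivation:
Op 1: best P0=- P1=NH0
Op 2: best P0=NH0 P1=NH0
Op 3: best P0=- P1=NH0
Op 4: best P0=- P1=NH1
Op 5: best P0=- P1=NH1
Op 6: best P0=- P1=NH1
Op 7: best P0=NH2 P1=NH1
Op 8: best P0=NH2 P1=NH1
Op 9: best P0=NH2 P1=NH1
Op 10: best P0=NH2 P1=NH1
Op 11: best P0=NH2 P1=NH1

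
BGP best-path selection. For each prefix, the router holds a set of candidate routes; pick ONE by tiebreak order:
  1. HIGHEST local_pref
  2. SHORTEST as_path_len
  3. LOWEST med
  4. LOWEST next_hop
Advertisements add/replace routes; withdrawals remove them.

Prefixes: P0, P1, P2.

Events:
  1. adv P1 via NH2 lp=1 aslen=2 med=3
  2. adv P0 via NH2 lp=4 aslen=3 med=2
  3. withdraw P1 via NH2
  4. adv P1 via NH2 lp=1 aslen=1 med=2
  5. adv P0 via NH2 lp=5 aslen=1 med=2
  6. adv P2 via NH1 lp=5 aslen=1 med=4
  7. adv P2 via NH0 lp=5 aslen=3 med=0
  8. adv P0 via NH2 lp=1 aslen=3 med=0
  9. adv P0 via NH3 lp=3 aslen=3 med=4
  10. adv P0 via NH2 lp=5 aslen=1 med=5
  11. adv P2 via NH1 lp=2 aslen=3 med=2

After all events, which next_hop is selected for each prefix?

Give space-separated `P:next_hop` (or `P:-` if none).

Answer: P0:NH2 P1:NH2 P2:NH0

Derivation:
Op 1: best P0=- P1=NH2 P2=-
Op 2: best P0=NH2 P1=NH2 P2=-
Op 3: best P0=NH2 P1=- P2=-
Op 4: best P0=NH2 P1=NH2 P2=-
Op 5: best P0=NH2 P1=NH2 P2=-
Op 6: best P0=NH2 P1=NH2 P2=NH1
Op 7: best P0=NH2 P1=NH2 P2=NH1
Op 8: best P0=NH2 P1=NH2 P2=NH1
Op 9: best P0=NH3 P1=NH2 P2=NH1
Op 10: best P0=NH2 P1=NH2 P2=NH1
Op 11: best P0=NH2 P1=NH2 P2=NH0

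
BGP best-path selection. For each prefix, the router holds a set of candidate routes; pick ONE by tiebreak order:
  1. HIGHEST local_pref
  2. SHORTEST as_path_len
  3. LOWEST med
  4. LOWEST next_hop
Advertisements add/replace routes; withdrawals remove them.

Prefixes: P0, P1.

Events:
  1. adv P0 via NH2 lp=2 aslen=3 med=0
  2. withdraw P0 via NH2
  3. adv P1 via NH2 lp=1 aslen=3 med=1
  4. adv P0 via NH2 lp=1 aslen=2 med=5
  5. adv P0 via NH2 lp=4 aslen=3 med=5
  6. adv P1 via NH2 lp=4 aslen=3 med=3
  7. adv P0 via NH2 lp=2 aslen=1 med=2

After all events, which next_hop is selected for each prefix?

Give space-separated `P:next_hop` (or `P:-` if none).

Answer: P0:NH2 P1:NH2

Derivation:
Op 1: best P0=NH2 P1=-
Op 2: best P0=- P1=-
Op 3: best P0=- P1=NH2
Op 4: best P0=NH2 P1=NH2
Op 5: best P0=NH2 P1=NH2
Op 6: best P0=NH2 P1=NH2
Op 7: best P0=NH2 P1=NH2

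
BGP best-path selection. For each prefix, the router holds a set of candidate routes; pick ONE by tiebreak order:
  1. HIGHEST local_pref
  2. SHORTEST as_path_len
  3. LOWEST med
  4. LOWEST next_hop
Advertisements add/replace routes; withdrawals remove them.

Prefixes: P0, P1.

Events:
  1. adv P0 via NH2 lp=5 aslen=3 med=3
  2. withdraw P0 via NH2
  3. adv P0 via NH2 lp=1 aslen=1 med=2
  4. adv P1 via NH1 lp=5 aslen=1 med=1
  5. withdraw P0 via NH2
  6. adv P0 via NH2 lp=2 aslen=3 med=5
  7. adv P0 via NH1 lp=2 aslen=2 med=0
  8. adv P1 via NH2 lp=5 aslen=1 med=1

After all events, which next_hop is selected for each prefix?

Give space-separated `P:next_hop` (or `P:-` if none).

Op 1: best P0=NH2 P1=-
Op 2: best P0=- P1=-
Op 3: best P0=NH2 P1=-
Op 4: best P0=NH2 P1=NH1
Op 5: best P0=- P1=NH1
Op 6: best P0=NH2 P1=NH1
Op 7: best P0=NH1 P1=NH1
Op 8: best P0=NH1 P1=NH1

Answer: P0:NH1 P1:NH1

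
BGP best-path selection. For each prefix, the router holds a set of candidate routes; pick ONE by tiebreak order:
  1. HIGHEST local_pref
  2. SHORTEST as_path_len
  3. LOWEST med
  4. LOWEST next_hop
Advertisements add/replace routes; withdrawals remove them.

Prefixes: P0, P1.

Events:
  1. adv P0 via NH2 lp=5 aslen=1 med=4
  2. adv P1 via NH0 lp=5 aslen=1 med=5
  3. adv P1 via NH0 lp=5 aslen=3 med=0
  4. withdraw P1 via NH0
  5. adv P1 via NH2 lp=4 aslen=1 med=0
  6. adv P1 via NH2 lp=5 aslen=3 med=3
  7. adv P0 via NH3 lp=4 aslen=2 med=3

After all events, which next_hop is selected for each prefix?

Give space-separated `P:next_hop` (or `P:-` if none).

Op 1: best P0=NH2 P1=-
Op 2: best P0=NH2 P1=NH0
Op 3: best P0=NH2 P1=NH0
Op 4: best P0=NH2 P1=-
Op 5: best P0=NH2 P1=NH2
Op 6: best P0=NH2 P1=NH2
Op 7: best P0=NH2 P1=NH2

Answer: P0:NH2 P1:NH2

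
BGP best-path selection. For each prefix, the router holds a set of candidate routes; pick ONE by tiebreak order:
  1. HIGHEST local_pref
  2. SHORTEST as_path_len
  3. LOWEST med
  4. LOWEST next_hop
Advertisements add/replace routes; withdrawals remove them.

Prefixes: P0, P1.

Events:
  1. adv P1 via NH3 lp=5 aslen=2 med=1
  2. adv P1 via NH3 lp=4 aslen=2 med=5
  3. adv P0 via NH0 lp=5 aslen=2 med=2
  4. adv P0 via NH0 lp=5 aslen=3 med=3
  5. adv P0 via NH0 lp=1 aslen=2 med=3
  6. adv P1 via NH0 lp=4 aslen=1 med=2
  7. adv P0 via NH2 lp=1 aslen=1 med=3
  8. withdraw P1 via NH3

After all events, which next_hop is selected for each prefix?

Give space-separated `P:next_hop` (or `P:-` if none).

Op 1: best P0=- P1=NH3
Op 2: best P0=- P1=NH3
Op 3: best P0=NH0 P1=NH3
Op 4: best P0=NH0 P1=NH3
Op 5: best P0=NH0 P1=NH3
Op 6: best P0=NH0 P1=NH0
Op 7: best P0=NH2 P1=NH0
Op 8: best P0=NH2 P1=NH0

Answer: P0:NH2 P1:NH0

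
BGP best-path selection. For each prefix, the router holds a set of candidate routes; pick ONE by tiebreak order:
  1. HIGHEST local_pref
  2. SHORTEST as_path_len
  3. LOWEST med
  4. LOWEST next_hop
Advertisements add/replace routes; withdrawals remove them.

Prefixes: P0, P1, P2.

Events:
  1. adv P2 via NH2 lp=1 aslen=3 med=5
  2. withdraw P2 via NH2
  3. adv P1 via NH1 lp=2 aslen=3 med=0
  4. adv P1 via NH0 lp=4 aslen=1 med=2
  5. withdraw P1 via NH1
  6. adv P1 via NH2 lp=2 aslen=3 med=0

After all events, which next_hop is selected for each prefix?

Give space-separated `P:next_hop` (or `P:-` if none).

Answer: P0:- P1:NH0 P2:-

Derivation:
Op 1: best P0=- P1=- P2=NH2
Op 2: best P0=- P1=- P2=-
Op 3: best P0=- P1=NH1 P2=-
Op 4: best P0=- P1=NH0 P2=-
Op 5: best P0=- P1=NH0 P2=-
Op 6: best P0=- P1=NH0 P2=-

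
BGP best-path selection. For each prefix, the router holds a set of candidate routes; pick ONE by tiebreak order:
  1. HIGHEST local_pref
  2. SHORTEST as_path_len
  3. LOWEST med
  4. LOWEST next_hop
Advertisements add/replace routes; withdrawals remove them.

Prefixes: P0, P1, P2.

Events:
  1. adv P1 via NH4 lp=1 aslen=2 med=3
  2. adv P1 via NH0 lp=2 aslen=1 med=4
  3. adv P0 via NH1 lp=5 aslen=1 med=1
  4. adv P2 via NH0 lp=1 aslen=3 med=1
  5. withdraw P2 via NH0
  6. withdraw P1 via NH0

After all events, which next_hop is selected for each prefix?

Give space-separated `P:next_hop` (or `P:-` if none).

Answer: P0:NH1 P1:NH4 P2:-

Derivation:
Op 1: best P0=- P1=NH4 P2=-
Op 2: best P0=- P1=NH0 P2=-
Op 3: best P0=NH1 P1=NH0 P2=-
Op 4: best P0=NH1 P1=NH0 P2=NH0
Op 5: best P0=NH1 P1=NH0 P2=-
Op 6: best P0=NH1 P1=NH4 P2=-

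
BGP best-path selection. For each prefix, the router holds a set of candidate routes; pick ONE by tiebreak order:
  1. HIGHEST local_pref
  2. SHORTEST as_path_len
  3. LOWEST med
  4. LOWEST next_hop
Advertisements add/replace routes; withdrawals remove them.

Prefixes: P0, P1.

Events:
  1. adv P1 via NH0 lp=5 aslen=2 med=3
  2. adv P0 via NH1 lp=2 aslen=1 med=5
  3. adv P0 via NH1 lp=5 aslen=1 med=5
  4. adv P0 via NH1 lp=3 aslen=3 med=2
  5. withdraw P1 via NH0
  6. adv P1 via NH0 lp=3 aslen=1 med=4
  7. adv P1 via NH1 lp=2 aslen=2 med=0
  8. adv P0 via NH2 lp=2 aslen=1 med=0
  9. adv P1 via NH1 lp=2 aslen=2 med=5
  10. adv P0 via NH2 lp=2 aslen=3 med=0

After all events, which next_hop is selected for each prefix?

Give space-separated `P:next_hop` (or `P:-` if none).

Op 1: best P0=- P1=NH0
Op 2: best P0=NH1 P1=NH0
Op 3: best P0=NH1 P1=NH0
Op 4: best P0=NH1 P1=NH0
Op 5: best P0=NH1 P1=-
Op 6: best P0=NH1 P1=NH0
Op 7: best P0=NH1 P1=NH0
Op 8: best P0=NH1 P1=NH0
Op 9: best P0=NH1 P1=NH0
Op 10: best P0=NH1 P1=NH0

Answer: P0:NH1 P1:NH0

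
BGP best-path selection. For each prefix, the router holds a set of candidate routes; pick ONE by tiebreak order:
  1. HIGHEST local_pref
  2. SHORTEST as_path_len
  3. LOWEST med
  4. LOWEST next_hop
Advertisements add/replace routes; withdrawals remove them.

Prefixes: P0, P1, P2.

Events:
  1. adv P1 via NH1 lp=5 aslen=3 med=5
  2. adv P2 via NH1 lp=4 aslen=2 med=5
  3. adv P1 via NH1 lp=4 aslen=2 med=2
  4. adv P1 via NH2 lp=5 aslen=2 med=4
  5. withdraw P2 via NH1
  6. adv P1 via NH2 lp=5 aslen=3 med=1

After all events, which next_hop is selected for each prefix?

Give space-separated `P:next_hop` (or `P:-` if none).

Answer: P0:- P1:NH2 P2:-

Derivation:
Op 1: best P0=- P1=NH1 P2=-
Op 2: best P0=- P1=NH1 P2=NH1
Op 3: best P0=- P1=NH1 P2=NH1
Op 4: best P0=- P1=NH2 P2=NH1
Op 5: best P0=- P1=NH2 P2=-
Op 6: best P0=- P1=NH2 P2=-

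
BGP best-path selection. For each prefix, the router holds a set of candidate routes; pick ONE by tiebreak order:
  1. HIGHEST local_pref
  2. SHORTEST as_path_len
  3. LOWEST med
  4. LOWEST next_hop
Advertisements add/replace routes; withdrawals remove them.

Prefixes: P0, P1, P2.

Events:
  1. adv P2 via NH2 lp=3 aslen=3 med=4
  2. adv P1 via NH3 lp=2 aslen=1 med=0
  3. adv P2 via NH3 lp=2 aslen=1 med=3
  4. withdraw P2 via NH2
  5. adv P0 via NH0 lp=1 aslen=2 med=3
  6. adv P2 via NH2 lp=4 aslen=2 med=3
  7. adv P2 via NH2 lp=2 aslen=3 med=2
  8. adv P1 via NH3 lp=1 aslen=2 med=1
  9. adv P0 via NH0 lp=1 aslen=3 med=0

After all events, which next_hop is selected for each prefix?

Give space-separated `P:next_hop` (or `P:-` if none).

Op 1: best P0=- P1=- P2=NH2
Op 2: best P0=- P1=NH3 P2=NH2
Op 3: best P0=- P1=NH3 P2=NH2
Op 4: best P0=- P1=NH3 P2=NH3
Op 5: best P0=NH0 P1=NH3 P2=NH3
Op 6: best P0=NH0 P1=NH3 P2=NH2
Op 7: best P0=NH0 P1=NH3 P2=NH3
Op 8: best P0=NH0 P1=NH3 P2=NH3
Op 9: best P0=NH0 P1=NH3 P2=NH3

Answer: P0:NH0 P1:NH3 P2:NH3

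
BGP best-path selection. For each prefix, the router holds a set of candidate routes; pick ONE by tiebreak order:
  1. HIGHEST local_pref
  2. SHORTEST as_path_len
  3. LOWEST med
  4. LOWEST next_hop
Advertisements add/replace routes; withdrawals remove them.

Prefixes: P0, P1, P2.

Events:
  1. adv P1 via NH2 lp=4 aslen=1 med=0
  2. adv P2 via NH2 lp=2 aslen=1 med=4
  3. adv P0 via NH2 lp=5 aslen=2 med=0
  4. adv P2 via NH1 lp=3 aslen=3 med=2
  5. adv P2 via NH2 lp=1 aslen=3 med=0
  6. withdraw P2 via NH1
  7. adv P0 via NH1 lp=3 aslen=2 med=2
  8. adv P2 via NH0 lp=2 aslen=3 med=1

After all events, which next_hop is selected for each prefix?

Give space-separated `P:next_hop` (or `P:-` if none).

Op 1: best P0=- P1=NH2 P2=-
Op 2: best P0=- P1=NH2 P2=NH2
Op 3: best P0=NH2 P1=NH2 P2=NH2
Op 4: best P0=NH2 P1=NH2 P2=NH1
Op 5: best P0=NH2 P1=NH2 P2=NH1
Op 6: best P0=NH2 P1=NH2 P2=NH2
Op 7: best P0=NH2 P1=NH2 P2=NH2
Op 8: best P0=NH2 P1=NH2 P2=NH0

Answer: P0:NH2 P1:NH2 P2:NH0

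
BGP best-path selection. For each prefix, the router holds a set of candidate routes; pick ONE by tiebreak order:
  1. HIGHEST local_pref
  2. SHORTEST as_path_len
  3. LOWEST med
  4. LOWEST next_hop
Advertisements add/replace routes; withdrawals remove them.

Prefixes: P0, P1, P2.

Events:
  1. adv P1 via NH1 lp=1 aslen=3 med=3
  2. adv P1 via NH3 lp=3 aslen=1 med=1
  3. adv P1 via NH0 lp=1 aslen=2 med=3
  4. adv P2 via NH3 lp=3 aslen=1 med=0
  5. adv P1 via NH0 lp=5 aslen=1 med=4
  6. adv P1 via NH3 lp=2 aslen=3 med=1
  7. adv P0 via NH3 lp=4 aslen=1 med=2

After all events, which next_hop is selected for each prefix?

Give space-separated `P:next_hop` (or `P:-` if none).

Answer: P0:NH3 P1:NH0 P2:NH3

Derivation:
Op 1: best P0=- P1=NH1 P2=-
Op 2: best P0=- P1=NH3 P2=-
Op 3: best P0=- P1=NH3 P2=-
Op 4: best P0=- P1=NH3 P2=NH3
Op 5: best P0=- P1=NH0 P2=NH3
Op 6: best P0=- P1=NH0 P2=NH3
Op 7: best P0=NH3 P1=NH0 P2=NH3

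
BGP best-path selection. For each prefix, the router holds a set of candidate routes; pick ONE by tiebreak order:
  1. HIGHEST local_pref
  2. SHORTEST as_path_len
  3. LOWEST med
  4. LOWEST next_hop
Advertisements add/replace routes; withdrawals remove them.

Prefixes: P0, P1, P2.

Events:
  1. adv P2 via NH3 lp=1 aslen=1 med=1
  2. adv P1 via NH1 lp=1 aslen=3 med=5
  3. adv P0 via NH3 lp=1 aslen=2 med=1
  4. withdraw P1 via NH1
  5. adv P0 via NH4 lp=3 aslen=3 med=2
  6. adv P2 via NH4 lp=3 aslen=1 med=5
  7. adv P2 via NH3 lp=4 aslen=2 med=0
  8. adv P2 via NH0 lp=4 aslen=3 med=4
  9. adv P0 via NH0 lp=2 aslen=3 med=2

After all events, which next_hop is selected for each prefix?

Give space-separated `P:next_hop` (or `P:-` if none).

Answer: P0:NH4 P1:- P2:NH3

Derivation:
Op 1: best P0=- P1=- P2=NH3
Op 2: best P0=- P1=NH1 P2=NH3
Op 3: best P0=NH3 P1=NH1 P2=NH3
Op 4: best P0=NH3 P1=- P2=NH3
Op 5: best P0=NH4 P1=- P2=NH3
Op 6: best P0=NH4 P1=- P2=NH4
Op 7: best P0=NH4 P1=- P2=NH3
Op 8: best P0=NH4 P1=- P2=NH3
Op 9: best P0=NH4 P1=- P2=NH3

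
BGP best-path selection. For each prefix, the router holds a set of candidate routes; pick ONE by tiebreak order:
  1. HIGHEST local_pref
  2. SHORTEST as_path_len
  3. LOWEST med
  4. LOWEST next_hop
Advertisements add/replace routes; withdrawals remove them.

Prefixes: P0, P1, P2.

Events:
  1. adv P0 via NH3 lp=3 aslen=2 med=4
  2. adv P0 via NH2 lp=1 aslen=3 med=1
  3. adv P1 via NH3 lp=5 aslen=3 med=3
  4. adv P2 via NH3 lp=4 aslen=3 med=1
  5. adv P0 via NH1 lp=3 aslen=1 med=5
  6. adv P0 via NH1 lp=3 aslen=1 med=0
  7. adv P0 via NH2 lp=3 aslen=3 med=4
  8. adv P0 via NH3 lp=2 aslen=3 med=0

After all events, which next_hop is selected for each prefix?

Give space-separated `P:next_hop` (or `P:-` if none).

Answer: P0:NH1 P1:NH3 P2:NH3

Derivation:
Op 1: best P0=NH3 P1=- P2=-
Op 2: best P0=NH3 P1=- P2=-
Op 3: best P0=NH3 P1=NH3 P2=-
Op 4: best P0=NH3 P1=NH3 P2=NH3
Op 5: best P0=NH1 P1=NH3 P2=NH3
Op 6: best P0=NH1 P1=NH3 P2=NH3
Op 7: best P0=NH1 P1=NH3 P2=NH3
Op 8: best P0=NH1 P1=NH3 P2=NH3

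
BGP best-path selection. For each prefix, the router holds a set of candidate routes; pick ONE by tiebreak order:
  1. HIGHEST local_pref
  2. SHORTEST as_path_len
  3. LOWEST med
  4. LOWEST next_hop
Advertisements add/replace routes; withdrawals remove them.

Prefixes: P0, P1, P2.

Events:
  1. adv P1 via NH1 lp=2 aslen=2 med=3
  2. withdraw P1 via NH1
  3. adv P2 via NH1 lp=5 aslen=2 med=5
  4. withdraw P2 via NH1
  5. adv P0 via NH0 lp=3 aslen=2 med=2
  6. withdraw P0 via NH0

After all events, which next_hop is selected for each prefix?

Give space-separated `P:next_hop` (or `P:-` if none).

Answer: P0:- P1:- P2:-

Derivation:
Op 1: best P0=- P1=NH1 P2=-
Op 2: best P0=- P1=- P2=-
Op 3: best P0=- P1=- P2=NH1
Op 4: best P0=- P1=- P2=-
Op 5: best P0=NH0 P1=- P2=-
Op 6: best P0=- P1=- P2=-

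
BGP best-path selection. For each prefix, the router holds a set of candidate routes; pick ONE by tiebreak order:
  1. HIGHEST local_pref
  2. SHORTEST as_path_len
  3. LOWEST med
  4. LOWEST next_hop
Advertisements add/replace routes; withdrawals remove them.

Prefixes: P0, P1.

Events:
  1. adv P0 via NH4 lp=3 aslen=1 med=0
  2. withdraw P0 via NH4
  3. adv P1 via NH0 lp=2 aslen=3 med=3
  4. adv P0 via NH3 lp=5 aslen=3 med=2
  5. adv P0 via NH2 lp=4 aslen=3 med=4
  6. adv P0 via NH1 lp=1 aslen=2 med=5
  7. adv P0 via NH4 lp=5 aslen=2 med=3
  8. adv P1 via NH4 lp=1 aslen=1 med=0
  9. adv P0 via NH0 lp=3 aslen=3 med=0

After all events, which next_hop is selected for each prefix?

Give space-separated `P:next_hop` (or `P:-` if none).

Answer: P0:NH4 P1:NH0

Derivation:
Op 1: best P0=NH4 P1=-
Op 2: best P0=- P1=-
Op 3: best P0=- P1=NH0
Op 4: best P0=NH3 P1=NH0
Op 5: best P0=NH3 P1=NH0
Op 6: best P0=NH3 P1=NH0
Op 7: best P0=NH4 P1=NH0
Op 8: best P0=NH4 P1=NH0
Op 9: best P0=NH4 P1=NH0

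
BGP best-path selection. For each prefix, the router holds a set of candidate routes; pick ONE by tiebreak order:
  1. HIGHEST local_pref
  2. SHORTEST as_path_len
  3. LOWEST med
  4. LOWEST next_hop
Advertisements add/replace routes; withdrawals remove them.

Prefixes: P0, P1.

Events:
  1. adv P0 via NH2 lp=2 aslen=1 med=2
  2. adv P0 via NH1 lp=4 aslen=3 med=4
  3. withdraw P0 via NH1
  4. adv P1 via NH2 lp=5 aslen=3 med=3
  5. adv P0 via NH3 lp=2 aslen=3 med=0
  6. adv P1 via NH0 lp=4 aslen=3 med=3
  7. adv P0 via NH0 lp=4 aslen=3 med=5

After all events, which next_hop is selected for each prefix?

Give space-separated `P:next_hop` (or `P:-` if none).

Answer: P0:NH0 P1:NH2

Derivation:
Op 1: best P0=NH2 P1=-
Op 2: best P0=NH1 P1=-
Op 3: best P0=NH2 P1=-
Op 4: best P0=NH2 P1=NH2
Op 5: best P0=NH2 P1=NH2
Op 6: best P0=NH2 P1=NH2
Op 7: best P0=NH0 P1=NH2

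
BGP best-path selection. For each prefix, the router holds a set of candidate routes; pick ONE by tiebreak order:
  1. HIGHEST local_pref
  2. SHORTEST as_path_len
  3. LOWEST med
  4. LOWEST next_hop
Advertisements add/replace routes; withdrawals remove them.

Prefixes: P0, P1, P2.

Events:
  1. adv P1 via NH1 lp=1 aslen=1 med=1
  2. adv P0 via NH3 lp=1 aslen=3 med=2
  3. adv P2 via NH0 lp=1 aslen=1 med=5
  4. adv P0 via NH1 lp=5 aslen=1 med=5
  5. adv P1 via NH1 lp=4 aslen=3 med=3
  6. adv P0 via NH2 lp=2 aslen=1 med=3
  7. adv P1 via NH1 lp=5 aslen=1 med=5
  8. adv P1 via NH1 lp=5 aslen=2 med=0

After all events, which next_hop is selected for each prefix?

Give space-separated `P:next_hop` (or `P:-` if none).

Op 1: best P0=- P1=NH1 P2=-
Op 2: best P0=NH3 P1=NH1 P2=-
Op 3: best P0=NH3 P1=NH1 P2=NH0
Op 4: best P0=NH1 P1=NH1 P2=NH0
Op 5: best P0=NH1 P1=NH1 P2=NH0
Op 6: best P0=NH1 P1=NH1 P2=NH0
Op 7: best P0=NH1 P1=NH1 P2=NH0
Op 8: best P0=NH1 P1=NH1 P2=NH0

Answer: P0:NH1 P1:NH1 P2:NH0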